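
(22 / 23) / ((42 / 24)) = 88 / 161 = 0.55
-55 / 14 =-3.93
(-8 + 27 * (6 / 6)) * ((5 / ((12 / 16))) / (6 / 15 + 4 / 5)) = 950 / 9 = 105.56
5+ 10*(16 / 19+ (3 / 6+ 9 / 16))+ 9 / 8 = 1913 / 76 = 25.17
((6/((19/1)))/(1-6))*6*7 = -252/95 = -2.65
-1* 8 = -8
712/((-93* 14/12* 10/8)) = -5696/1085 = -5.25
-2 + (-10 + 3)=-9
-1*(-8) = 8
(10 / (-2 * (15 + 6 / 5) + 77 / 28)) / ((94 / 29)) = -0.10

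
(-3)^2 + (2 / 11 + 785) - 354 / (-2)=10683 / 11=971.18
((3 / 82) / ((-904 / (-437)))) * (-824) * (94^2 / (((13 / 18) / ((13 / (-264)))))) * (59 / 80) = 52796957769 / 8154080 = 6474.91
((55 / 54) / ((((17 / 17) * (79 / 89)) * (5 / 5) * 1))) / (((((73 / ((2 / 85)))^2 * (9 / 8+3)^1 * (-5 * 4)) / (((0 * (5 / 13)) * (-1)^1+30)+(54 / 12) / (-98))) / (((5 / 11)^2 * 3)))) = -174173 / 6492240717039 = -0.00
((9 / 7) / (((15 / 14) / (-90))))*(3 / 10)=-162 / 5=-32.40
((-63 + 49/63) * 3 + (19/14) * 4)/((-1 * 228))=1903/2394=0.79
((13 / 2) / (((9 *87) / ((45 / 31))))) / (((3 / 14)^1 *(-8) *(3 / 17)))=-7735 / 194184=-0.04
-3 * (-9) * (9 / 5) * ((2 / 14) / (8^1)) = 0.87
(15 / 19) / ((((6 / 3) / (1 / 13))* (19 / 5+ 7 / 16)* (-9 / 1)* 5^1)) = -40 / 251199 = -0.00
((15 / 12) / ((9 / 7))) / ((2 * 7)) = 5 / 72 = 0.07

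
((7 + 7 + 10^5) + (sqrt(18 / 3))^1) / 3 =sqrt(6) / 3 + 33338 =33338.82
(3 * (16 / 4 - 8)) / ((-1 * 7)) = 12 / 7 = 1.71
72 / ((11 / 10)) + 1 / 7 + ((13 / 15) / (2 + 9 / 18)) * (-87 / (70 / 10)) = 117981 / 1925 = 61.29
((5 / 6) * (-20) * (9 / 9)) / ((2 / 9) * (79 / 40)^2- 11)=120000 / 72959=1.64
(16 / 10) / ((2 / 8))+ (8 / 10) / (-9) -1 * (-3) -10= -31 / 45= -0.69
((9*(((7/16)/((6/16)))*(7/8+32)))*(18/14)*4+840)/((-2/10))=-52305/4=-13076.25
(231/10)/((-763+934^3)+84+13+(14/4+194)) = 231/8147800355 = 0.00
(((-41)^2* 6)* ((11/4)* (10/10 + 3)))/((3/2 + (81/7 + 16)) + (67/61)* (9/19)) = 1800209796/480155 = 3749.23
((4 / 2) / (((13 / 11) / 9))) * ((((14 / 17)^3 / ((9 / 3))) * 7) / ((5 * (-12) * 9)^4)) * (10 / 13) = 26411 / 147084622659000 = 0.00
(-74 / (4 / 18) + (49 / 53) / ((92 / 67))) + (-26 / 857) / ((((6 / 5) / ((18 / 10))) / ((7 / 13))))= -1388806621 / 4178732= -332.35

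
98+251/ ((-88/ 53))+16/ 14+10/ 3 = -89987/ 1848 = -48.69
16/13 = 1.23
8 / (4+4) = 1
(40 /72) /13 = 5 /117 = 0.04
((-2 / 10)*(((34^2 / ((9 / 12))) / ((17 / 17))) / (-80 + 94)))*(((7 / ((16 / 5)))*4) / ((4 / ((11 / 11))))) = -289 / 6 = -48.17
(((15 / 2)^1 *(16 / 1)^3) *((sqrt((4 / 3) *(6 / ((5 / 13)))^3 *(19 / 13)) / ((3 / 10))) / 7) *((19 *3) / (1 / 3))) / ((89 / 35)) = 546324480 *sqrt(190) / 89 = 84613070.41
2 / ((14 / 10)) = 10 / 7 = 1.43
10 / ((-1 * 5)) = -2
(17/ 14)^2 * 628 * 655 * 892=26509628980/ 49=541012836.33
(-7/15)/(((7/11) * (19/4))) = -44/285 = -0.15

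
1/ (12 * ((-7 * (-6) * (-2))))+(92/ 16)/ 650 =2573/ 327600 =0.01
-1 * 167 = -167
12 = 12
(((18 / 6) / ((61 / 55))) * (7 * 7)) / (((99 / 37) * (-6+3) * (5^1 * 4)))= -1813 / 2196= -0.83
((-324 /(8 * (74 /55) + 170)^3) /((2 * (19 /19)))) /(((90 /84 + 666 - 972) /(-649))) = -755841625 /12947991958478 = -0.00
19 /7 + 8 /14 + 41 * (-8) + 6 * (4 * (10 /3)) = -1713 /7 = -244.71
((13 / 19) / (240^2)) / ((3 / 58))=0.00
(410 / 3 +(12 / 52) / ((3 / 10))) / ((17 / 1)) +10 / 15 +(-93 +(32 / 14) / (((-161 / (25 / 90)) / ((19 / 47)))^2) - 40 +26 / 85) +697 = 20558462774069464 / 35875073940615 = 573.06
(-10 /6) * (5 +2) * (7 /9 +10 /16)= -3535 /216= -16.37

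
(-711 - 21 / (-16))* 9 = -6387.19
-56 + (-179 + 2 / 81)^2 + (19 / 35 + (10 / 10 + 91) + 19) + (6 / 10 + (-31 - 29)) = 1470963916 / 45927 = 32028.30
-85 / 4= -21.25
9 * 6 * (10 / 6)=90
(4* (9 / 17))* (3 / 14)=54 / 119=0.45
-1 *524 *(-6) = 3144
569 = 569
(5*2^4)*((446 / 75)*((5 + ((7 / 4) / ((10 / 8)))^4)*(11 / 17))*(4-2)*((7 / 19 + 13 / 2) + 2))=48726705984 / 1009375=48274.14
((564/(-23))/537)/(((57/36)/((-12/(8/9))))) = 30456/78223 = 0.39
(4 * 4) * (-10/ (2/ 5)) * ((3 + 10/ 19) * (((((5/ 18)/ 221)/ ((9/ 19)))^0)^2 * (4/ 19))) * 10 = -1072000/ 361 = -2969.53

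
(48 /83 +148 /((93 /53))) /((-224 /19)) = -3113701 /432264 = -7.20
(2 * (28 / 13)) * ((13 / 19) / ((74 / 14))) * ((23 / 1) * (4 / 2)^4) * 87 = 17852.45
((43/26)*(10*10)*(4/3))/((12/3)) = 2150/39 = 55.13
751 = 751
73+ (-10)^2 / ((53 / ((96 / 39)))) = 53497 / 689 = 77.64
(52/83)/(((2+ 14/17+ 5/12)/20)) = 3.87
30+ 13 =43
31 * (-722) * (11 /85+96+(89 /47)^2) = -2231825.54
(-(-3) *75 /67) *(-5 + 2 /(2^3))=-15.95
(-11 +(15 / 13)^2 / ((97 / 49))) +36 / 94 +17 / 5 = -25211653 / 3852355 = -6.54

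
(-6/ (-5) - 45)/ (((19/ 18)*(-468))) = 219/ 2470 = 0.09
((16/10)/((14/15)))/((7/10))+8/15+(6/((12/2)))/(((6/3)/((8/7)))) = 2612/735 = 3.55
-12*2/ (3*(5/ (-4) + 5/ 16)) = 128/ 15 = 8.53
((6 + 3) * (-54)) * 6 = -2916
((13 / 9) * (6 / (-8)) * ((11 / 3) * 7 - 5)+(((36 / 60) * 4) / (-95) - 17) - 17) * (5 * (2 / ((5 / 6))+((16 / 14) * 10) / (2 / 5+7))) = -1231898914 / 1107225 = -1112.60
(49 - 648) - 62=-661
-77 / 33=-2.33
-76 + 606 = 530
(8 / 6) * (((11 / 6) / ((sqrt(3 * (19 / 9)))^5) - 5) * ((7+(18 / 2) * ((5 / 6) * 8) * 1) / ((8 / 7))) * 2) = -2345 / 3+5159 * sqrt(57) / 13718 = -778.83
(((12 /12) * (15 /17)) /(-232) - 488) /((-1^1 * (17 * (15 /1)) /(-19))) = -36569053 /1005720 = -36.36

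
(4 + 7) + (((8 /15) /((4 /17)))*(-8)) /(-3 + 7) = 97 /15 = 6.47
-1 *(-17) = 17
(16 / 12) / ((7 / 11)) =44 / 21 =2.10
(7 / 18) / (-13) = -7 / 234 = -0.03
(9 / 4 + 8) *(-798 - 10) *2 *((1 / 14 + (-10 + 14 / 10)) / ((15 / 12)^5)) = 5063018496 / 109375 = 46290.45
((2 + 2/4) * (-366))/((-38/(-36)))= -16470/19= -866.84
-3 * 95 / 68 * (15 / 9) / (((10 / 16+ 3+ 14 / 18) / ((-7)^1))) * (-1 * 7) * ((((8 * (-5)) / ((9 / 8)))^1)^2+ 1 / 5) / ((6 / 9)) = -2383737055 / 16167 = -147444.61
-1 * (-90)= 90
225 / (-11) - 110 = -1435 / 11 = -130.45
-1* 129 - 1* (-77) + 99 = 47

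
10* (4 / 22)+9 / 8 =259 / 88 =2.94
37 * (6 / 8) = 27.75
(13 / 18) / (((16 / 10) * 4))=65 / 576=0.11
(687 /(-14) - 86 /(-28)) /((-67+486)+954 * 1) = -46 /1373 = -0.03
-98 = -98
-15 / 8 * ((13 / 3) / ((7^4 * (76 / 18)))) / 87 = -195 / 21167216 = -0.00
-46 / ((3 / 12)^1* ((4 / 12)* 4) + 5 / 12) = -184 / 3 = -61.33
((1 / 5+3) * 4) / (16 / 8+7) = 64 / 45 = 1.42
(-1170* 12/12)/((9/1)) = -130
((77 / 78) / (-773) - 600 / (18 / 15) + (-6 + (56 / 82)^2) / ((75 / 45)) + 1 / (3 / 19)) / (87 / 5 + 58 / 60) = -13255747181 / 489878701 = -27.06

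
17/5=3.40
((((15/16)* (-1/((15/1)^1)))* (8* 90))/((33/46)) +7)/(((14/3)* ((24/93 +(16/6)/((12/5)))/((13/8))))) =-6670053/470624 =-14.17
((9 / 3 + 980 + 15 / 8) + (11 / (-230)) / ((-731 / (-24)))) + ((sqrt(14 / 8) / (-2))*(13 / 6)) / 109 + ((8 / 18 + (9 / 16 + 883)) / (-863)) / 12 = 123456093079927 / 125363108160 - 13*sqrt(7) / 2616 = 984.77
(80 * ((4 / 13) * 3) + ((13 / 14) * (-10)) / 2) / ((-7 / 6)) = -37785 / 637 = -59.32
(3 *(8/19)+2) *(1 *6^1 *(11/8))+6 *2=1479/38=38.92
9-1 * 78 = -69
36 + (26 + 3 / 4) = 251 / 4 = 62.75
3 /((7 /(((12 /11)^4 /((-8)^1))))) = -0.08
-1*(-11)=11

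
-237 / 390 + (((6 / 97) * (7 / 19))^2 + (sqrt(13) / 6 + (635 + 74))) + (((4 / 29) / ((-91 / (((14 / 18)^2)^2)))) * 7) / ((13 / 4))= sqrt(13) / 6 + 773711110329679523 / 1092208144501890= 708.99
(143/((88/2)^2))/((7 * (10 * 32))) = 13/394240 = 0.00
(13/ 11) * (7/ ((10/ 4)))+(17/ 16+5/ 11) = 4247/ 880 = 4.83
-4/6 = -2/3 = -0.67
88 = 88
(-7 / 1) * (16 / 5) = -112 / 5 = -22.40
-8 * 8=-64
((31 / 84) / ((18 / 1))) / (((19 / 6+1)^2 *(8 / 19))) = 589 / 210000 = 0.00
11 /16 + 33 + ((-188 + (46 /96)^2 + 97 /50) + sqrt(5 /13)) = -8763431 /57600 + sqrt(65) /13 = -151.52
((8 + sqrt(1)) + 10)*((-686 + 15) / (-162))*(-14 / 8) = -89243 / 648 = -137.72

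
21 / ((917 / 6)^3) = 648 / 110156459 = 0.00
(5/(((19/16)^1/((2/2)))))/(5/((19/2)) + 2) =1.67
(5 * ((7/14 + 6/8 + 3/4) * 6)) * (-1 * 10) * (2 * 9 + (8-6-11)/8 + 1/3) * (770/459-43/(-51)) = -11946025/459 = -26026.20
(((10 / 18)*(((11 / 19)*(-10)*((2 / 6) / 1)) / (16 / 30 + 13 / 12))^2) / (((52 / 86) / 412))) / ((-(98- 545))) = 214363600000 / 177641346051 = 1.21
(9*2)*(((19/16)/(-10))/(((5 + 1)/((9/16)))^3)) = -4617/2621440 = -0.00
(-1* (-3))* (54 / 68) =81 / 34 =2.38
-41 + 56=15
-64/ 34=-32/ 17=-1.88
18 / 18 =1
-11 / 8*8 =-11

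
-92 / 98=-46 / 49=-0.94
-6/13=-0.46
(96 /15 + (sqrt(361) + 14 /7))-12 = 77 /5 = 15.40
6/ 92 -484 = -22261/ 46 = -483.93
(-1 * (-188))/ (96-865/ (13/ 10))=-1222/ 3701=-0.33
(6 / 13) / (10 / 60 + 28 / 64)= 288 / 377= 0.76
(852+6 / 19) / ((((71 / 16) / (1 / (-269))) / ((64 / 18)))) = -2763776 / 1088643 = -2.54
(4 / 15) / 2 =2 / 15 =0.13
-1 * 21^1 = -21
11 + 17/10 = 127/10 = 12.70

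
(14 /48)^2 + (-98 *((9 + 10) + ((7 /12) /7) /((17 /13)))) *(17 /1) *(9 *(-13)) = 2140381201 /576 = 3715939.59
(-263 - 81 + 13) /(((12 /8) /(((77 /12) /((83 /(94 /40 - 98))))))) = 48756631 /29880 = 1631.75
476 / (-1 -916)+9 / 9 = 63 / 131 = 0.48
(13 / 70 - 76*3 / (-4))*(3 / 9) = 4003 / 210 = 19.06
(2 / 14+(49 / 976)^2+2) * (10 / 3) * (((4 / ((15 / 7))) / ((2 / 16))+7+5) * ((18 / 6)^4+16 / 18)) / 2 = 1064854558339 / 135027648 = 7886.20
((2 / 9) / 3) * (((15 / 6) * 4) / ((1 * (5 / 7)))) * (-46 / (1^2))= -1288 / 27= -47.70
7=7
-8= -8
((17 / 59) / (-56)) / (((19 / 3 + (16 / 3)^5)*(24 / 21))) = -4131 / 3965234240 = -0.00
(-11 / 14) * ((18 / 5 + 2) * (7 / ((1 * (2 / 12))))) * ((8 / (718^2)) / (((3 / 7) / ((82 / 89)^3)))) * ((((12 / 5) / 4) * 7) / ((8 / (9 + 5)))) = -87373081488 / 2271427742225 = -0.04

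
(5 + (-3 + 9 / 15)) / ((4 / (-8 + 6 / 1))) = -13 / 10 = -1.30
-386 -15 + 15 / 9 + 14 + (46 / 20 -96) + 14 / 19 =-272629 / 570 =-478.30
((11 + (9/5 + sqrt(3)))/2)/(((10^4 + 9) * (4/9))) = 9 * sqrt(3)/80072 + 72/50045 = 0.00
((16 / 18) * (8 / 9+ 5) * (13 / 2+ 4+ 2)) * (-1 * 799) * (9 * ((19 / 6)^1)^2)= -382181675 / 81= -4718292.28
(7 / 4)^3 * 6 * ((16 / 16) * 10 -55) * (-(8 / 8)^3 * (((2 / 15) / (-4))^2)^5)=343 / 139968000000000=0.00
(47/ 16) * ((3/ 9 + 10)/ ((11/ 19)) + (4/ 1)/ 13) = 366083/ 6864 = 53.33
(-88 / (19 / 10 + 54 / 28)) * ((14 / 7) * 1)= -3080 / 67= -45.97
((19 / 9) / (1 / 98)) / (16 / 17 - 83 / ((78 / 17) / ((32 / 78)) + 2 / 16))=-12170963 / 376398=-32.34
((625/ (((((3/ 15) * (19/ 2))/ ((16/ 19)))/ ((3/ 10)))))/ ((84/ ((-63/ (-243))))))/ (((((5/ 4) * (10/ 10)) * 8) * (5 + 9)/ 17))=0.03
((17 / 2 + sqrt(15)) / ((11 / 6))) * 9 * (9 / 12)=81 * sqrt(15) / 22 + 1377 / 44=45.56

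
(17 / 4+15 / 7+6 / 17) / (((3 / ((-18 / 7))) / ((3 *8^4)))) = -59185152 / 833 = -71050.60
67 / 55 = 1.22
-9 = -9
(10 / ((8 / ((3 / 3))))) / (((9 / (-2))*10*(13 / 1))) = -1 / 468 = -0.00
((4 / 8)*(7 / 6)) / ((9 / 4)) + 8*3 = 655 / 27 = 24.26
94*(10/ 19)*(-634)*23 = -13707080/ 19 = -721425.26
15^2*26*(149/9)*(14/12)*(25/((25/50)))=16948750/3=5649583.33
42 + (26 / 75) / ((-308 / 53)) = 484411 / 11550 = 41.94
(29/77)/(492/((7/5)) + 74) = 29/32758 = 0.00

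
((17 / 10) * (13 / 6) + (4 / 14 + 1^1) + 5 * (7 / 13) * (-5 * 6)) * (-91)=413869 / 60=6897.82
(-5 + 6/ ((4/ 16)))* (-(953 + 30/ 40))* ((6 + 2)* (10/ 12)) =-362425/ 3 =-120808.33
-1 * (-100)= 100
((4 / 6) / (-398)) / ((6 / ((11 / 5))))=-11 / 17910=-0.00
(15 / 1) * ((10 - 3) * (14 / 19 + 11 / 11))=3465 / 19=182.37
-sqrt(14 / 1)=-sqrt(14)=-3.74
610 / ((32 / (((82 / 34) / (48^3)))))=12505 / 30081024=0.00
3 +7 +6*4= 34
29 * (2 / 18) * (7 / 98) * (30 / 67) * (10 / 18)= 725 / 12663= 0.06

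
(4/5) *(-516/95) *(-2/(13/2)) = 8256/6175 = 1.34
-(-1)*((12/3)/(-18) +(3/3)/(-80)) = -169/720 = -0.23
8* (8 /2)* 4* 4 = 512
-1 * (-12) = 12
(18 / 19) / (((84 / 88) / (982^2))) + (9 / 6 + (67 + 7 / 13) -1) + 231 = 957372.48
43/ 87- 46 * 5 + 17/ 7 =-138290/ 609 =-227.08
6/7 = 0.86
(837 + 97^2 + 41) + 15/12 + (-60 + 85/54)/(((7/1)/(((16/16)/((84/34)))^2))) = 6859210999/666792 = 10286.88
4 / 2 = 2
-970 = -970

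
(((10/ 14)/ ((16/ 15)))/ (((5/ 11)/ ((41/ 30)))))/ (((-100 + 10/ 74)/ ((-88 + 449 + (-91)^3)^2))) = -473347867475835/ 41384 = -11437943830.37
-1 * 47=-47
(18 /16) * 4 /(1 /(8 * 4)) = 144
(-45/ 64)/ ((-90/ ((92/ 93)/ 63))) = 0.00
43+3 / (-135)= 1934 / 45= 42.98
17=17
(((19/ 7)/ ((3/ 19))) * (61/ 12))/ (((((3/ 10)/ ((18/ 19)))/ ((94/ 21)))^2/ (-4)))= -215598400/ 3087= -69840.75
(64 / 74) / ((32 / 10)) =10 / 37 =0.27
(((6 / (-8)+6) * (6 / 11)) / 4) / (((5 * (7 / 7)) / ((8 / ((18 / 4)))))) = 14 / 55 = 0.25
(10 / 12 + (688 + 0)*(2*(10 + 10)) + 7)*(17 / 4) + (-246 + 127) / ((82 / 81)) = 115005731 / 984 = 116875.74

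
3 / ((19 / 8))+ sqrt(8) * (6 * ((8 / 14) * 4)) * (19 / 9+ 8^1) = 24 / 19+ 832 * sqrt(2) / 3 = 393.47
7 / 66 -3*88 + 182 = -5405 / 66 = -81.89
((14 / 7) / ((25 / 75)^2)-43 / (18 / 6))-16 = -37 / 3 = -12.33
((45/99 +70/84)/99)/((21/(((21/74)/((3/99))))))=85/14652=0.01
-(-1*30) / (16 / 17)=31.88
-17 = -17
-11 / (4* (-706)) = 11 / 2824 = 0.00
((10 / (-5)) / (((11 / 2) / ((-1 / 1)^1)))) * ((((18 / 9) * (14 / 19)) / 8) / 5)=14 / 1045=0.01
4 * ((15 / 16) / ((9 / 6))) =5 / 2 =2.50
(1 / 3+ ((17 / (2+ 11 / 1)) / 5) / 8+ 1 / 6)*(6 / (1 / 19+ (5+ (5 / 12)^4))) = 81850176 / 130164515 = 0.63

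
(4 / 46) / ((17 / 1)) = 2 / 391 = 0.01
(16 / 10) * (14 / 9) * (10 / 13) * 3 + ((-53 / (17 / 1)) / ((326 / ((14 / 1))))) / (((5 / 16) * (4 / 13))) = 2351132 / 540345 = 4.35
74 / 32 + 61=1013 / 16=63.31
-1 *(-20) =20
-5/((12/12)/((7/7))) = -5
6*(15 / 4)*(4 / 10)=9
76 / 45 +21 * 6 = 5746 / 45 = 127.69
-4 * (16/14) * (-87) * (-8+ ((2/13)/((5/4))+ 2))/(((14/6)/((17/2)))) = -27118944/3185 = -8514.58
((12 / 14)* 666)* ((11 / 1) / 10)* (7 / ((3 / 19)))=139194 / 5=27838.80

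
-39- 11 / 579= -22592 / 579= -39.02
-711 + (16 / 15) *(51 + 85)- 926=-22379 / 15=-1491.93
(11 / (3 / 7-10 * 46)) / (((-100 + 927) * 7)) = -11 / 2660459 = -0.00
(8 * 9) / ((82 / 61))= 2196 / 41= 53.56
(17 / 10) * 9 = 153 / 10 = 15.30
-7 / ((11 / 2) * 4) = -7 / 22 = -0.32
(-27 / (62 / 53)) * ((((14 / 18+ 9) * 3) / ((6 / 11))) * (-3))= 115434 / 31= 3723.68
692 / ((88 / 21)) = 3633 / 22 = 165.14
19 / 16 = 1.19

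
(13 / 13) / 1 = 1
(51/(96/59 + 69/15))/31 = 15045/56947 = 0.26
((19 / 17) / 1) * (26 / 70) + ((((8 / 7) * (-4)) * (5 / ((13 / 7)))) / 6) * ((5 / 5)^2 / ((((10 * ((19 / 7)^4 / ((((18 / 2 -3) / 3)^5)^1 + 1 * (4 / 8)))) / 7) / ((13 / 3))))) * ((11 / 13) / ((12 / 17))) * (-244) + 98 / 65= 29711022494591 / 27216889245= 1091.64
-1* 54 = -54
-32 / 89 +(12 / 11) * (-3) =-3556 / 979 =-3.63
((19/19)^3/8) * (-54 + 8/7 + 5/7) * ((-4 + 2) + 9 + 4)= -4015/56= -71.70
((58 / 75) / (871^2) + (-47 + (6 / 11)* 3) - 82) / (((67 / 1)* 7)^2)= -79714202437 / 137668932225825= -0.00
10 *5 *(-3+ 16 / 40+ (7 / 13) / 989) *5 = -8355300 / 12857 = -649.86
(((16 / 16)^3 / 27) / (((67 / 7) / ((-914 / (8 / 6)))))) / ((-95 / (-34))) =-54383 / 57285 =-0.95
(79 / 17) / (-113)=-79 / 1921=-0.04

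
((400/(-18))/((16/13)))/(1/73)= -23725/18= -1318.06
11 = 11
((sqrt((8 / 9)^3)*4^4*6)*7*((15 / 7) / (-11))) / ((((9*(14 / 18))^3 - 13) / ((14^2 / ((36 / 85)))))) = -17059840*sqrt(2) / 9801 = -2461.61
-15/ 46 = -0.33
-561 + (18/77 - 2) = -43333/77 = -562.77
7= 7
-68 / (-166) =34 / 83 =0.41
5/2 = 2.50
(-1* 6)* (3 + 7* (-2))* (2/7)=18.86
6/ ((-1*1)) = -6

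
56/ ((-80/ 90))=-63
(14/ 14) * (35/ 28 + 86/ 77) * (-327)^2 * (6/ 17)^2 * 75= 52617087675/ 22253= 2364494.12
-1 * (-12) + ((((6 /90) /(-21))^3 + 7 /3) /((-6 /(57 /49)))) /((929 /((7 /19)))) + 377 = 79066919078438 /203256955125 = 389.00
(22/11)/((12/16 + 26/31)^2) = 30752/38809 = 0.79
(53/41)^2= 2809/1681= 1.67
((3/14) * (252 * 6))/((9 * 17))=36/17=2.12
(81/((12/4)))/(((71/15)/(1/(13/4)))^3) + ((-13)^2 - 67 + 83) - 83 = 80211539634/786330467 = 102.01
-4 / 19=-0.21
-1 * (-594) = 594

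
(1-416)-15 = -430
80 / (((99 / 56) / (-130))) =-5882.83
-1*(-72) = 72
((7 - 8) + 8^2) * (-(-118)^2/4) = -219303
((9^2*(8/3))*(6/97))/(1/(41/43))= 53136/4171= 12.74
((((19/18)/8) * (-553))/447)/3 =-10507/193104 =-0.05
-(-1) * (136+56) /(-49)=-192 /49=-3.92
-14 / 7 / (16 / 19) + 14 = 93 / 8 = 11.62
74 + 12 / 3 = 78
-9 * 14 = -126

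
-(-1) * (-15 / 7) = -15 / 7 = -2.14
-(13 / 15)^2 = -169 / 225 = -0.75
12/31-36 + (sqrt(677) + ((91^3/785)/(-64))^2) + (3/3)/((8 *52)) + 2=sqrt(677) + 194662869503723/1017195212800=217.39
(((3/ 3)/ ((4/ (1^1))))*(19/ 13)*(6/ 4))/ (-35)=-57/ 3640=-0.02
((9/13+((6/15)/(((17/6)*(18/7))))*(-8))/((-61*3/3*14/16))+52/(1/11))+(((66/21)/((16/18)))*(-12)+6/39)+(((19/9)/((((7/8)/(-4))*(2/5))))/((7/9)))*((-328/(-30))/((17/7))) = 390.07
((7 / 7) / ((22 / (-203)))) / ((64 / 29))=-5887 / 1408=-4.18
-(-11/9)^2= -121/81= -1.49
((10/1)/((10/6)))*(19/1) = 114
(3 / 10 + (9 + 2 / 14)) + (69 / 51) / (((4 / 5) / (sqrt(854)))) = 661 / 70 + 115 * sqrt(854) / 68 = 58.86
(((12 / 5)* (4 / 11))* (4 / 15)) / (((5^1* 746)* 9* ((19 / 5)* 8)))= 4 / 17540325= 0.00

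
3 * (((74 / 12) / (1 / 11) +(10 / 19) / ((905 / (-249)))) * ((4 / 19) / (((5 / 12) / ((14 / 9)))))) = 31285744 / 196023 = 159.60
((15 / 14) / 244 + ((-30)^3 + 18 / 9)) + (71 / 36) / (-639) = -7470238247 / 276696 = -26998.00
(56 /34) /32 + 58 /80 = 66 /85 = 0.78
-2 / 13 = -0.15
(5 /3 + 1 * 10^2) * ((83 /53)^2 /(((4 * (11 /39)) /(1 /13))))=2101145 /123596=17.00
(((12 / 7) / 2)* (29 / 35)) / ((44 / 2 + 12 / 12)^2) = 174 / 129605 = 0.00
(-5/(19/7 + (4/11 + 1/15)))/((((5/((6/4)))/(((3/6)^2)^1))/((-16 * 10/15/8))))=1155/7264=0.16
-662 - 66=-728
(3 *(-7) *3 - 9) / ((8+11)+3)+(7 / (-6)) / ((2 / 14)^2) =-3989 / 66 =-60.44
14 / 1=14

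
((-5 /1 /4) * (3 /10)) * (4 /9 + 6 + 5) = -103 /24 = -4.29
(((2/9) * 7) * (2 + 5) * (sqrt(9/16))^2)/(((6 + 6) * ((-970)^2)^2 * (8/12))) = 49/56658739840000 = 0.00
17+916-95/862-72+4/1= 745535/862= 864.89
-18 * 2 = -36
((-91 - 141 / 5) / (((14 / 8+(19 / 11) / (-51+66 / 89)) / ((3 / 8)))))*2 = -87974964 / 1688285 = -52.11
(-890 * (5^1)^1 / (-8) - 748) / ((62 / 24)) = -2301 / 31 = -74.23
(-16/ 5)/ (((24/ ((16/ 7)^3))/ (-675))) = 368640/ 343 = 1074.75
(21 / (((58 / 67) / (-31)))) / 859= -43617 / 49822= -0.88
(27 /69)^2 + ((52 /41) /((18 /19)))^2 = 140124085 /72029169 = 1.95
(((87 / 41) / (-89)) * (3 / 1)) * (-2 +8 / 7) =1566 / 25543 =0.06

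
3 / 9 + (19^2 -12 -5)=1033 / 3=344.33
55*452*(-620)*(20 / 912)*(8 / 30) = -15413200 / 171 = -90135.67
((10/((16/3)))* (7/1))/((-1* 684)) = -35/1824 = -0.02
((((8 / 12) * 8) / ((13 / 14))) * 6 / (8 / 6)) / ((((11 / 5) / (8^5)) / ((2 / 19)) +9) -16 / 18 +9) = 990904320 / 656039813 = 1.51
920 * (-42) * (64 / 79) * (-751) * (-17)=-31572280320 / 79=-399649117.97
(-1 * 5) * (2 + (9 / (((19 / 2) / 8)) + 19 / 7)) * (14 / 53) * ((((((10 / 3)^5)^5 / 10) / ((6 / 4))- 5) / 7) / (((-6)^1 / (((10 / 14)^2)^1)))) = 136249999999134176952225434375 / 877962998970664929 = 155188772372.95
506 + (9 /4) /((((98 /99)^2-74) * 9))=1448506279 /2862680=506.00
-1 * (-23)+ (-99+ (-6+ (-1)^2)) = -81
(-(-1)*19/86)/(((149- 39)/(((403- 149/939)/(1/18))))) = 980058/67295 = 14.56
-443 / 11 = -40.27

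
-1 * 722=-722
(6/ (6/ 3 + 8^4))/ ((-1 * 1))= -1/ 683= -0.00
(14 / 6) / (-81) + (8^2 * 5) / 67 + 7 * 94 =10790189 / 16281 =662.75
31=31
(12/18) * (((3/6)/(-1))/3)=-1/9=-0.11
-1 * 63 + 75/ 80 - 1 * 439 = -8017/ 16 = -501.06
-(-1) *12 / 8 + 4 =11 / 2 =5.50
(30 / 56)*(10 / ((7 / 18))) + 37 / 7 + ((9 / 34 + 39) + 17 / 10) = 250008 / 4165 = 60.03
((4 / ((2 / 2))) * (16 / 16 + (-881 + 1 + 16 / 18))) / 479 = -31612 / 4311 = -7.33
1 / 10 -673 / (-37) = 6767 / 370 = 18.29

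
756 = 756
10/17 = 0.59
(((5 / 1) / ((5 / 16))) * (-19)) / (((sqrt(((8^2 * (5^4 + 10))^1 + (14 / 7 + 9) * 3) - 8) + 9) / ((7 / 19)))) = 42 / 1691 - 14 * sqrt(40665) / 5073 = -0.53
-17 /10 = -1.70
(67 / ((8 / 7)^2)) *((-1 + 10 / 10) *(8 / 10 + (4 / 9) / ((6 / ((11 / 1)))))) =0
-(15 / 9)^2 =-25 / 9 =-2.78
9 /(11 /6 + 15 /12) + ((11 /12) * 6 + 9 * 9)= 6617 /74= 89.42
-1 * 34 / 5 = -34 / 5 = -6.80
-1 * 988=-988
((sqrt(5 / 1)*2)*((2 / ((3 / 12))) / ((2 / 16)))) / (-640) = -sqrt(5) / 5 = -0.45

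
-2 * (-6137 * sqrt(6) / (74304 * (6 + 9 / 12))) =6137 * sqrt(6) / 250776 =0.06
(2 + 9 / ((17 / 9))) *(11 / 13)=1265 / 221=5.72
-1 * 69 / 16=-69 / 16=-4.31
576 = 576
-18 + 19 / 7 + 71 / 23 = -1964 / 161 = -12.20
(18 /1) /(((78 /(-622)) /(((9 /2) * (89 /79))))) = -747333 /1027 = -727.69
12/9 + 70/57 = 146/57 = 2.56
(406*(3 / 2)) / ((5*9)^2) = 203 / 675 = 0.30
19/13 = 1.46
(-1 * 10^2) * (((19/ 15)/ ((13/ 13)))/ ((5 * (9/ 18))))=-152/ 3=-50.67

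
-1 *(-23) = 23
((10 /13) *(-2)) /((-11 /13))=20 /11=1.82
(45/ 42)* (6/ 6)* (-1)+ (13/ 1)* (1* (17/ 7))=61/ 2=30.50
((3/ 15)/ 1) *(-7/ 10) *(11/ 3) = -77/ 150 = -0.51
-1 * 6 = -6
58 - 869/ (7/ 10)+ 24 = -8116/ 7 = -1159.43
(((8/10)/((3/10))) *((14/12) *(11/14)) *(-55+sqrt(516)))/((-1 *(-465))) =-242/837+44 *sqrt(129)/4185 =-0.17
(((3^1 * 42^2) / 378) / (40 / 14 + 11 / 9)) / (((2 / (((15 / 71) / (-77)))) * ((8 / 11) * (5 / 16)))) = -378 / 18247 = -0.02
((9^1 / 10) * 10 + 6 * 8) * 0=0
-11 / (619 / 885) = -9735 / 619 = -15.73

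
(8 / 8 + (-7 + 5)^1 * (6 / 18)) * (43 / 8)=43 / 24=1.79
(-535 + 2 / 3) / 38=-1603 / 114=-14.06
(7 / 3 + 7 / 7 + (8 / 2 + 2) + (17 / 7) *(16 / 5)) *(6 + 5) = 19756 / 105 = 188.15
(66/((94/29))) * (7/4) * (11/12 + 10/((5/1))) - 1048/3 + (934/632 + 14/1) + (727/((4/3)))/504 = -570997199/2495136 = -228.84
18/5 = 3.60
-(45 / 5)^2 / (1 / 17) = -1377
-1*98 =-98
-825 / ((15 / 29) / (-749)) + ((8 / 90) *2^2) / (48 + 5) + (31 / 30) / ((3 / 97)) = 5698663753 / 4770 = 1194688.42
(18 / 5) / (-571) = -0.01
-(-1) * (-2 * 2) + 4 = 0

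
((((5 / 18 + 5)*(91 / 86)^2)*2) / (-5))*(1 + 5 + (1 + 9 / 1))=-629356 / 16641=-37.82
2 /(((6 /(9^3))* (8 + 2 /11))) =29.70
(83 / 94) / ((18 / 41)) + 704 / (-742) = 666929 / 627732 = 1.06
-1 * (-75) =75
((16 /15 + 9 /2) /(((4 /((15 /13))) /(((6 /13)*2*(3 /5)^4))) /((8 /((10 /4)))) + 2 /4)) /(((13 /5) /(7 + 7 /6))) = 2651292 /1448941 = 1.83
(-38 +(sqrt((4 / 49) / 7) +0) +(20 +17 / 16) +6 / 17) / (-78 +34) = 4511 / 11968 - sqrt(7) / 1078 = 0.37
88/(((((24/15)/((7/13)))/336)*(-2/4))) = -258720/13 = -19901.54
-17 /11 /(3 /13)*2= -442 /33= -13.39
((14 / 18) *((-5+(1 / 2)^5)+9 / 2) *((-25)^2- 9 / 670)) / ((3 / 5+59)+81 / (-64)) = -14655935 / 3752067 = -3.91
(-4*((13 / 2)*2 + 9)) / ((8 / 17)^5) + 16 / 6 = -46822513 / 12288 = -3810.43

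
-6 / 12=-1 / 2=-0.50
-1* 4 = -4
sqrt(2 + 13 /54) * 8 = 11.98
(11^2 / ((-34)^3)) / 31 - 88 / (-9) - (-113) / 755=82190405573 / 8279191080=9.93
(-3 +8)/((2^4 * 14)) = 5/224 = 0.02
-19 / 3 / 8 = -19 / 24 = -0.79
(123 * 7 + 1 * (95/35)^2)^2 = 1810502500/2401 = 754061.85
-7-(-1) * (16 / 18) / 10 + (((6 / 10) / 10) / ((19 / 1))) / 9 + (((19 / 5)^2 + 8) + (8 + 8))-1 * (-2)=11467 / 342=33.53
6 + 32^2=1030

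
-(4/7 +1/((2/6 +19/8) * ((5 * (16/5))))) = -541/910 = -0.59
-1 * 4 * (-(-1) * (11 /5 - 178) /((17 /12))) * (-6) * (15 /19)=-759456 /323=-2351.26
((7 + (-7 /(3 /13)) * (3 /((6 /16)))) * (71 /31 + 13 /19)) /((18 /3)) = -206444 /1767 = -116.83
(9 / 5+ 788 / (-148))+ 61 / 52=-22619 / 9620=-2.35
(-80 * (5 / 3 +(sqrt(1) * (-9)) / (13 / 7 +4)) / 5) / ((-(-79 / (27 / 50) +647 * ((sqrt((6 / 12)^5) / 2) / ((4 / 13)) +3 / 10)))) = -152257167360 / 49365302690417 +418585190400 * sqrt(2) / 49365302690417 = 0.01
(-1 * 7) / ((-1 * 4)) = 7 / 4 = 1.75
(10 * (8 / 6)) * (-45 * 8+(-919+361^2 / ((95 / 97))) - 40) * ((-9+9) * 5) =0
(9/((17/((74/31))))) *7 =4662/527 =8.85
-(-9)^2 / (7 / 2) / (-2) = 81 / 7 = 11.57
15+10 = 25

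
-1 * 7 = -7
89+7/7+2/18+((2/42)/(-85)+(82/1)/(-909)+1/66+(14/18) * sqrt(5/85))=7 * sqrt(17)/153+1071315229/11898810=90.22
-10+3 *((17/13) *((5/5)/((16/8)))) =-209/26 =-8.04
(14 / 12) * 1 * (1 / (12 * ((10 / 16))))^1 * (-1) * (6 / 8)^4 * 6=-189 / 640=-0.30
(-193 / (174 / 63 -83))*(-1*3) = -7.22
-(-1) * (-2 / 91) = -2 / 91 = -0.02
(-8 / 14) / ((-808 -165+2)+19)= 1 / 1666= 0.00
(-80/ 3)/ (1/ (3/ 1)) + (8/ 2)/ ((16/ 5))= -315/ 4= -78.75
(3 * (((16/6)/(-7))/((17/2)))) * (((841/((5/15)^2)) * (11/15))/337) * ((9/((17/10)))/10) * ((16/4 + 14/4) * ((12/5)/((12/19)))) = -33.41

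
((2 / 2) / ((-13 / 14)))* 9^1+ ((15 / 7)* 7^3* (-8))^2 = 449467074 / 13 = 34574390.31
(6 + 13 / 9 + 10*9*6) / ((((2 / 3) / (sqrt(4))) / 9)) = 14781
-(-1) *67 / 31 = 67 / 31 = 2.16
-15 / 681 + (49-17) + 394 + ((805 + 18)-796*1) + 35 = 487.98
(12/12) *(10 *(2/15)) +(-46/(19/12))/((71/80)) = -127084/4047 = -31.40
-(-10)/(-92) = -5/46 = -0.11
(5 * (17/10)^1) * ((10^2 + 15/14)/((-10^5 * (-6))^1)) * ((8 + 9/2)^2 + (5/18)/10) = 13533343/60480000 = 0.22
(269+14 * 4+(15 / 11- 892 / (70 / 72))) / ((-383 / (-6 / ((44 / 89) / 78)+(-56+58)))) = -2364804562 / 1622005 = -1457.95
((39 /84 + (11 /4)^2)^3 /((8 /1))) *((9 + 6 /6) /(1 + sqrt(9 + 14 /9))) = -32695771455 /483295232 + 10898590485 *sqrt(95) /483295232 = 152.14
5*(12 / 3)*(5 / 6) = 50 / 3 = 16.67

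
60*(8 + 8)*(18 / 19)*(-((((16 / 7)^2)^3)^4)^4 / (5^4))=-136173333414739320157636362586096329310355578918728583684429302005073214442294359873047704176882268454627706334500356096 / 3199450941423906801101015598339448115695900706954804384513953107894738532543816802375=-42561469423292908620426190000000000.00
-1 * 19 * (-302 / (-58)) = -2869 / 29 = -98.93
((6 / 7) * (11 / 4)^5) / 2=483153 / 7168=67.40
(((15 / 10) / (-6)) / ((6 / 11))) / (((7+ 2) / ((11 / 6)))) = -121 / 1296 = -0.09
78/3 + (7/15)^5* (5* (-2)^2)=4015978/151875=26.44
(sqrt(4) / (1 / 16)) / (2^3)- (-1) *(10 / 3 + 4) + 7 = 55 / 3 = 18.33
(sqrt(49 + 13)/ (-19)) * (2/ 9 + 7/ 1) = -65 * sqrt(62)/ 171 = -2.99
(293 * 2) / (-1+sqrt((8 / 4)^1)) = 586+586 * sqrt(2) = 1414.73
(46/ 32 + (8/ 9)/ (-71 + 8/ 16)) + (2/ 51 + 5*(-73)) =-125480957/ 345168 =-363.54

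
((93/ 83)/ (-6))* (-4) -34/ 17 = -104/ 83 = -1.25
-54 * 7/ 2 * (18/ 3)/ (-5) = 226.80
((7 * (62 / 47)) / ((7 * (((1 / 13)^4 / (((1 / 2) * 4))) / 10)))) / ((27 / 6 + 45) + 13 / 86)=304574504 / 20069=15176.37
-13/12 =-1.08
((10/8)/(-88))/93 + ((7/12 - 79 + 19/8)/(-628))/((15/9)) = 186305/2569776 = 0.07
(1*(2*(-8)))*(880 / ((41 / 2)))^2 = -49561600 / 1681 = -29483.40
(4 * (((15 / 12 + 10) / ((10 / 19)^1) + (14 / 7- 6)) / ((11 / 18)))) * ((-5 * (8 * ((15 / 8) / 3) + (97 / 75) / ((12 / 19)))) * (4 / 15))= -881677 / 825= -1068.70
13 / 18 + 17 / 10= 109 / 45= 2.42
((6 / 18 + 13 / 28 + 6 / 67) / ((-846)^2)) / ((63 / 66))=54923 / 42294521304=0.00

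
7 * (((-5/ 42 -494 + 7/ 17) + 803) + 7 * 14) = 290807/ 102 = 2851.05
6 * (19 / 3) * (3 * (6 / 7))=684 / 7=97.71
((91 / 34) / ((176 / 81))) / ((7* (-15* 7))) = -351 / 209440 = -0.00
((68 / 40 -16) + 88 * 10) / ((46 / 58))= 251053 / 230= 1091.53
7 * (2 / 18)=0.78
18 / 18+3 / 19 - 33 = -31.84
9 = 9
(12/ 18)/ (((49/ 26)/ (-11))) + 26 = 3250/ 147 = 22.11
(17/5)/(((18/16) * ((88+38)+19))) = 136/6525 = 0.02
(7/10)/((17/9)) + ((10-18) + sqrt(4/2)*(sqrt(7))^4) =-1297/170 + 49*sqrt(2) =61.67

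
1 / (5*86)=1 / 430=0.00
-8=-8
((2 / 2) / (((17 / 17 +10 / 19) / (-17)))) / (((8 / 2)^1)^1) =-323 / 116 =-2.78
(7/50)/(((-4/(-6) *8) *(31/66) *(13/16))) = 693/10075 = 0.07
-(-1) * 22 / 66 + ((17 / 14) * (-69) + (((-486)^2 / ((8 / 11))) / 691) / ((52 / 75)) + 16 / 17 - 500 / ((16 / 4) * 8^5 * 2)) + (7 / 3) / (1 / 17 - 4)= 8375284183275883 / 14081351811072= 594.78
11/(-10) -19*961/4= -91317/20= -4565.85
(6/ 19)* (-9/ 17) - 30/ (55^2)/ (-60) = -326377/ 1954150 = -0.17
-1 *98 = -98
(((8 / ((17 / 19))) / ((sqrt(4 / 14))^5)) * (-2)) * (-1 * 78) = 31966.08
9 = 9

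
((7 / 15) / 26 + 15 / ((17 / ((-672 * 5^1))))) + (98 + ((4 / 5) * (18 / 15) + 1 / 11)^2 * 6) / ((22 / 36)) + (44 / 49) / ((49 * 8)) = -3699211197081716 / 1324231033125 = -2793.48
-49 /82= -0.60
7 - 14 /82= 6.83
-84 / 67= -1.25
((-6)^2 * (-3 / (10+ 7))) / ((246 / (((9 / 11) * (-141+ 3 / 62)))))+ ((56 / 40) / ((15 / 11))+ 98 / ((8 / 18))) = 8003947883 / 35651550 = 224.50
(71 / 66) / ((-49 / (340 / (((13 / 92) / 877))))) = -973855880 / 21021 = -46327.76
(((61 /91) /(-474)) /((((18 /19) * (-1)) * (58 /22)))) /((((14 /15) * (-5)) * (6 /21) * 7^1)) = -12749 /210148848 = -0.00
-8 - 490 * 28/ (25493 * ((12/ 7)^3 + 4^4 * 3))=-6760108181/ 844939992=-8.00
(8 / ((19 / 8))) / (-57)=-64 / 1083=-0.06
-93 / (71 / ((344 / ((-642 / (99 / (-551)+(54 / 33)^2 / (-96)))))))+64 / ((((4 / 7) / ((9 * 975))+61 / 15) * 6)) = 56986631559027 / 23004198242366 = 2.48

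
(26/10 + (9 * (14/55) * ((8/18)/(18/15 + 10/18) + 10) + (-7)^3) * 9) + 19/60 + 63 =-29299361/10428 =-2809.68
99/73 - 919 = -66988/73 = -917.64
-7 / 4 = -1.75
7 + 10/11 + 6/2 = 120/11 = 10.91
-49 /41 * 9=-441 /41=-10.76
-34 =-34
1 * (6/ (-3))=-2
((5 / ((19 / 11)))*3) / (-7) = -165 / 133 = -1.24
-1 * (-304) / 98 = 152 / 49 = 3.10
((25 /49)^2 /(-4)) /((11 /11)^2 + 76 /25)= -15625 /970004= -0.02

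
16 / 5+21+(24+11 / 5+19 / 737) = 185819 / 3685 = 50.43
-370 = -370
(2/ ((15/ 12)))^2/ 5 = 64/ 125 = 0.51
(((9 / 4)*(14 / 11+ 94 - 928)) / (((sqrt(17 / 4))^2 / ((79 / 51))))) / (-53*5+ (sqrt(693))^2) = -542730 / 340153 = -1.60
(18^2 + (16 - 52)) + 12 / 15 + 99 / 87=42041 / 145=289.94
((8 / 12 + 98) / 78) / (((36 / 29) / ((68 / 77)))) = 0.90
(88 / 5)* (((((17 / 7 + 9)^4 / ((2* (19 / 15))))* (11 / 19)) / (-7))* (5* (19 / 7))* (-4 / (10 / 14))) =237895680000 / 319333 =744976.81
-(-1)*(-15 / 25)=-3 / 5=-0.60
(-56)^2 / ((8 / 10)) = 3920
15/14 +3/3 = 29/14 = 2.07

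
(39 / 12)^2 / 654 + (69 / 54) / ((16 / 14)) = 35605 / 31392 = 1.13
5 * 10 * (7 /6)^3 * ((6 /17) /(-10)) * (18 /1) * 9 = -15435 /34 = -453.97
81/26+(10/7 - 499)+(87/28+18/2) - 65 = -199235/364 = -547.35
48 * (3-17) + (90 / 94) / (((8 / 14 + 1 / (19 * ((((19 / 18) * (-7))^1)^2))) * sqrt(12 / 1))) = -672 + 5041365 * sqrt(3) / 18083344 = -671.52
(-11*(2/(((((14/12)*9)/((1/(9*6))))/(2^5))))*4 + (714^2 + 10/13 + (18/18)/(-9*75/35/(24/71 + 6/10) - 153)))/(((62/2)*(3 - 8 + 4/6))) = -56305007227589/14836722264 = -3794.98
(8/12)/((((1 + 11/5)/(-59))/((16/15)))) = -118/9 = -13.11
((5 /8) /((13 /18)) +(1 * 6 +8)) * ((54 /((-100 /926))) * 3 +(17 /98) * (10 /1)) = -54571481 /2450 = -22274.07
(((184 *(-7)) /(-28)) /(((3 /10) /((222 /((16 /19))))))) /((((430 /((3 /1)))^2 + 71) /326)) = 118599615 /185539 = 639.22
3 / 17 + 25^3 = 265628 / 17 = 15625.18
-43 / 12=-3.58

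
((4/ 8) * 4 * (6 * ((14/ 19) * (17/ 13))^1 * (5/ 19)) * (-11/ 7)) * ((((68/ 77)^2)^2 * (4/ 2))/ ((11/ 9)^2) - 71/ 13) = 22.22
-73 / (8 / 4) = -73 / 2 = -36.50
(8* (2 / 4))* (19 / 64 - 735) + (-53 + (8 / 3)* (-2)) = -143863 / 48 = -2997.15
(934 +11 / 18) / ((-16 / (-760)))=1598185 / 36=44394.03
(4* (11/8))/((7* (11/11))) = 0.79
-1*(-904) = 904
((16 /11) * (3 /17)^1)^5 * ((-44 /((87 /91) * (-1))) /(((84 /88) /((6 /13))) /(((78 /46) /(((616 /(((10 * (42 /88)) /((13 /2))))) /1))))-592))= 695614832640 /5849508505589419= 0.00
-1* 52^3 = -140608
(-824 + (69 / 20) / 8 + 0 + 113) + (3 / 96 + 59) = -651.54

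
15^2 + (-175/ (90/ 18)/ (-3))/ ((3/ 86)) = 5035/ 9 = 559.44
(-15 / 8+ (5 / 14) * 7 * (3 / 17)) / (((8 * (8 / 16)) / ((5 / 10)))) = -195 / 1088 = -0.18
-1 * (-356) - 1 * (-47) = 403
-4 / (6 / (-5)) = 3.33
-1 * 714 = -714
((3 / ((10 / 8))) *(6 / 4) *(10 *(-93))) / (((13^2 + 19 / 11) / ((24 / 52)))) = -36828 / 4069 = -9.05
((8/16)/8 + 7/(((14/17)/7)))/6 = 953/96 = 9.93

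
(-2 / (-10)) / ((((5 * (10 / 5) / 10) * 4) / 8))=2 / 5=0.40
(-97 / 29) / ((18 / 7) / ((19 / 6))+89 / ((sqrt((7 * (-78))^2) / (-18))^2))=-3.68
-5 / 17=-0.29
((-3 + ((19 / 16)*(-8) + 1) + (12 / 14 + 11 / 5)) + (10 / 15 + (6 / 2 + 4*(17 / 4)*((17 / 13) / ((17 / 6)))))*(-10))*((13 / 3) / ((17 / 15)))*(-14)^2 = -4722886 / 51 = -92605.61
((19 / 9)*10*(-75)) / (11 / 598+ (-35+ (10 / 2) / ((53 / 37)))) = 150546500 / 2994231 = 50.28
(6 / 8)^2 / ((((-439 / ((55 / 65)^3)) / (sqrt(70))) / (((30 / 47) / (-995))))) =35937 * sqrt(70) / 72166475992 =0.00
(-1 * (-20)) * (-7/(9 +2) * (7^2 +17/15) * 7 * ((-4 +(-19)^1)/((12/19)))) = 16102576/99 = 162652.28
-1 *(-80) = 80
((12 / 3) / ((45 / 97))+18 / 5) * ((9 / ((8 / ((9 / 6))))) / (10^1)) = 33 / 16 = 2.06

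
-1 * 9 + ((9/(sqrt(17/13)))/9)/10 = -9 + sqrt(221)/170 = -8.91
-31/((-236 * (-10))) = -31/2360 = -0.01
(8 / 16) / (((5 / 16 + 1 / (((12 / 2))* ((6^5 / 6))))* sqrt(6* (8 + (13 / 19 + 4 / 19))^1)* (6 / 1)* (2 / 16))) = 0.29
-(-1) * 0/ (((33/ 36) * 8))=0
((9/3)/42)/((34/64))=16/119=0.13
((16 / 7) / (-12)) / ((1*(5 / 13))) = -52 / 105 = -0.50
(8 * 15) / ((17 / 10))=1200 / 17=70.59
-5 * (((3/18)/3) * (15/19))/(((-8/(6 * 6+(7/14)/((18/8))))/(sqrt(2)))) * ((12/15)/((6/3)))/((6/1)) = 815 * sqrt(2)/12312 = 0.09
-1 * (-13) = 13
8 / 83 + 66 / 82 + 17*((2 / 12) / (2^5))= 646715 / 653376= 0.99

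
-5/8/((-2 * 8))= 5/128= 0.04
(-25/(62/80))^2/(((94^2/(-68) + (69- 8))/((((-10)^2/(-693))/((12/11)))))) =106250000/53217297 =2.00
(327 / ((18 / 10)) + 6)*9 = 1689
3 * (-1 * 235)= -705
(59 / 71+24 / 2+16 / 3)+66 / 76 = 154051 / 8094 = 19.03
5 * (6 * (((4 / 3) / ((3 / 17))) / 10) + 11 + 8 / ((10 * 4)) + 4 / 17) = 4072 / 51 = 79.84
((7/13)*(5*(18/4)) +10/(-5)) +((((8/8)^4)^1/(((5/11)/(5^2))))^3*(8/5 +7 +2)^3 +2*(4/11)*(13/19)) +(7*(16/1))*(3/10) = 5383880349057/27170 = 198155331.21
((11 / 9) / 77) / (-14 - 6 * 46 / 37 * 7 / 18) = -37 / 39396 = -0.00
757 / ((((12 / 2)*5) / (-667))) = -504919 / 30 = -16830.63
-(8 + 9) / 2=-8.50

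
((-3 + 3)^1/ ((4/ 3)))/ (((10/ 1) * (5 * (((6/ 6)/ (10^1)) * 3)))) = 0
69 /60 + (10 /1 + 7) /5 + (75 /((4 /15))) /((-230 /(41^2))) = -1886939 /920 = -2051.02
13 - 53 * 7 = -358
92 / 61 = 1.51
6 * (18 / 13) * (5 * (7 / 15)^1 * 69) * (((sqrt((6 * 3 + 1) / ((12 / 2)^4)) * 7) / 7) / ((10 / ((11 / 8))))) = 5313 * sqrt(19) / 1040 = 22.27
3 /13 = 0.23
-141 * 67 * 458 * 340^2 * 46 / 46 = -500169525600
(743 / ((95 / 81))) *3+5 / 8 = 1444867 / 760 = 1901.14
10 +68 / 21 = 278 / 21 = 13.24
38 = 38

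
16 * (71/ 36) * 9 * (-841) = -238844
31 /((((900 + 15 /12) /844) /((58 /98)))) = 17.18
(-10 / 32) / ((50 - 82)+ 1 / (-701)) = 3505 / 358928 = 0.01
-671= -671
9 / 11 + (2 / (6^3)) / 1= 983 / 1188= 0.83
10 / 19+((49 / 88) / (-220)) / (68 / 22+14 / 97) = 60664893 / 115434880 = 0.53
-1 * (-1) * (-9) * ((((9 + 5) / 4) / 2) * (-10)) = 315 / 2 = 157.50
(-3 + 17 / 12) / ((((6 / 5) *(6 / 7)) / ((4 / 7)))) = -95 / 108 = -0.88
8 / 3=2.67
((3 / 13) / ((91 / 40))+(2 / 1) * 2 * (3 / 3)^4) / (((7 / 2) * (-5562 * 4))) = -1213 / 23029461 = -0.00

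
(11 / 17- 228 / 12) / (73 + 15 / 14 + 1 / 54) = -58968 / 238051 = -0.25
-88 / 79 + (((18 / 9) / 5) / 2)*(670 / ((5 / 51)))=539446 / 395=1365.69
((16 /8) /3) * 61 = 122 /3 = 40.67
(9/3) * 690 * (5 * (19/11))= 196650/11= 17877.27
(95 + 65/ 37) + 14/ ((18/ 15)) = 12035/ 111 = 108.42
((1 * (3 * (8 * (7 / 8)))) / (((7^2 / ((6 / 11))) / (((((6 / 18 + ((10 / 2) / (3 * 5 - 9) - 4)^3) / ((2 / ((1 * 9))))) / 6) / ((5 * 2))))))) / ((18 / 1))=-617 / 20160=-0.03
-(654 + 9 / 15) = -654.60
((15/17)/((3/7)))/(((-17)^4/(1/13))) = 35/18458141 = 0.00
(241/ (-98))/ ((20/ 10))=-241/ 196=-1.23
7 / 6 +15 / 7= 139 / 42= 3.31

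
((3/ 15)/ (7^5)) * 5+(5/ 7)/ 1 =12006/ 16807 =0.71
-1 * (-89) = 89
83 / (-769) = -83 / 769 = -0.11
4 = 4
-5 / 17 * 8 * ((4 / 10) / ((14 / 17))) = -8 / 7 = -1.14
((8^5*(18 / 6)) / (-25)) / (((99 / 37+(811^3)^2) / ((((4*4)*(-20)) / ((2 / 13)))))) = 94568448 / 3289855864509814205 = 0.00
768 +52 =820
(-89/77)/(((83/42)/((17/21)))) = -3026/6391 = -0.47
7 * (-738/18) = -287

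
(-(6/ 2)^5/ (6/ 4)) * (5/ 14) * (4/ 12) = -135/ 7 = -19.29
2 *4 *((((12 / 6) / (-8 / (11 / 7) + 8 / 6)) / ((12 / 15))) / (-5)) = 33 / 31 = 1.06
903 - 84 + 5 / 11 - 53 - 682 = 929 / 11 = 84.45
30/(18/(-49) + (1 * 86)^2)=0.00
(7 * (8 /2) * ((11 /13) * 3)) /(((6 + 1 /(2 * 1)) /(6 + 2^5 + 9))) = 86856 /169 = 513.94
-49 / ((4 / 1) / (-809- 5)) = 19943 / 2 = 9971.50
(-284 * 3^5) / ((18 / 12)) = -46008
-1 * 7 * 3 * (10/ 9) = -70/ 3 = -23.33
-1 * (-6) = 6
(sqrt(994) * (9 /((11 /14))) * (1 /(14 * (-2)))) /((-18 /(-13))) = -9.32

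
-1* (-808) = 808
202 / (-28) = -101 / 14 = -7.21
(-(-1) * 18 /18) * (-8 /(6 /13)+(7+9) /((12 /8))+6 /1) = -2 /3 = -0.67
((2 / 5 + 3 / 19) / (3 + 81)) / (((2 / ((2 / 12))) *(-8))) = -53 / 766080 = -0.00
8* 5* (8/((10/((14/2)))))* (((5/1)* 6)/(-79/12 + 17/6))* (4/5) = -7168/5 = -1433.60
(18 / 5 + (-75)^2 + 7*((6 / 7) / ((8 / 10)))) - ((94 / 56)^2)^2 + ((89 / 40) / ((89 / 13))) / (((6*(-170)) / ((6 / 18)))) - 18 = 13189820661991 / 2351059200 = 5610.16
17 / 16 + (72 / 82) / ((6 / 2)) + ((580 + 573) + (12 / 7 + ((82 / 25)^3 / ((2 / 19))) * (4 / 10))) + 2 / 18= 4165969844251 / 3228750000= 1290.27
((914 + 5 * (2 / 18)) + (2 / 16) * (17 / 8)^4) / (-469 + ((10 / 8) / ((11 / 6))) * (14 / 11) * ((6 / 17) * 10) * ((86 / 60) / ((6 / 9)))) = -79478100647 / 40073822208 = -1.98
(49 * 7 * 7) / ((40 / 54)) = 64827 / 20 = 3241.35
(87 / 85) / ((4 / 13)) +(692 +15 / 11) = 2605621 / 3740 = 696.69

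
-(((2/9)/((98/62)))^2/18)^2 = -3694084/3063651608241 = -0.00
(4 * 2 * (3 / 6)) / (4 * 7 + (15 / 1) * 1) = 4 / 43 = 0.09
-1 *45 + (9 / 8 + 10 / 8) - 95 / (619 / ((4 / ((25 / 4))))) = -1057827 / 24760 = -42.72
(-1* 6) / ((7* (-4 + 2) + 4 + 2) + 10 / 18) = 54 / 67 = 0.81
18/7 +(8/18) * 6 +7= 257/21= 12.24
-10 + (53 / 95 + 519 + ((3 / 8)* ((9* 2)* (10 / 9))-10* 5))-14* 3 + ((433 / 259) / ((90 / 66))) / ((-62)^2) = 120608083331 / 283744860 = 425.06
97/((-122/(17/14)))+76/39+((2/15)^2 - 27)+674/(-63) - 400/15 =-316560409/4995900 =-63.36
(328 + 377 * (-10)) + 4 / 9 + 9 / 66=-681401 / 198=-3441.42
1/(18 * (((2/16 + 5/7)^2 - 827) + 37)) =-1568/22277079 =-0.00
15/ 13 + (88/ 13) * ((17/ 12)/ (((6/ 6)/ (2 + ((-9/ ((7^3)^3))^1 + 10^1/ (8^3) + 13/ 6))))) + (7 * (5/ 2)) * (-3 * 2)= -38497140602509/ 604335618432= -63.70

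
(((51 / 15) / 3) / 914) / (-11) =-17 / 150810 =-0.00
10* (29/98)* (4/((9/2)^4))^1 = 9280/321489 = 0.03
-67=-67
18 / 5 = 3.60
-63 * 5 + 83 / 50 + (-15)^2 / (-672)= -1756579 / 5600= -313.67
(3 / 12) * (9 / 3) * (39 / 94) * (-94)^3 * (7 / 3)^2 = -1407133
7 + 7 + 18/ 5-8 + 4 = 68/ 5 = 13.60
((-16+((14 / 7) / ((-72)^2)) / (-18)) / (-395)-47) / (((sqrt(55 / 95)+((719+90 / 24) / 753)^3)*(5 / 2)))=-12565420856337021490519139914 / 153545811264483323530215375+27700033962975148985490304*sqrt(209) / 5686881898684567538156125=-11.42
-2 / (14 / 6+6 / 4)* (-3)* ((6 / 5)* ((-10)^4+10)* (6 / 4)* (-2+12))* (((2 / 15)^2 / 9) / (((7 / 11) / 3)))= 302016 / 115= 2626.23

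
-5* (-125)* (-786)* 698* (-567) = 194420047500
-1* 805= -805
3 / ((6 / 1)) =1 / 2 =0.50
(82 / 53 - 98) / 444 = -426 / 1961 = -0.22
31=31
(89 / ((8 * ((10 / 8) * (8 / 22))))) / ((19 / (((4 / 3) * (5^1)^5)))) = 611875 / 114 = 5367.32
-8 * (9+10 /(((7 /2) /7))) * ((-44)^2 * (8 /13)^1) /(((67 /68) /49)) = -11972595712 /871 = -13745804.49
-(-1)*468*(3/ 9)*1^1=156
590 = 590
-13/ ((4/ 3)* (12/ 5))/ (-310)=0.01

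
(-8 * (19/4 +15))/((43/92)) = -14536/43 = -338.05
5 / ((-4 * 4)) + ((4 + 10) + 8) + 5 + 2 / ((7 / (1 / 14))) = 20939 / 784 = 26.71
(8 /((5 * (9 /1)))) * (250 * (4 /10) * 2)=320 /9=35.56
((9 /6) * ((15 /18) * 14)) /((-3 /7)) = -245 /6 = -40.83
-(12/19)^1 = -12/19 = -0.63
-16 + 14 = -2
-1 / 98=-0.01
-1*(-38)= 38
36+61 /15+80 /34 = 10817 /255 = 42.42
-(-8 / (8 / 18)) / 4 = 9 / 2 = 4.50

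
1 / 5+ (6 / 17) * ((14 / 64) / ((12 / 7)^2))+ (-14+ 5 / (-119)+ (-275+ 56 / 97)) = -12776202811 / 44325120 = -288.24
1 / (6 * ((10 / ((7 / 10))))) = 7 / 600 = 0.01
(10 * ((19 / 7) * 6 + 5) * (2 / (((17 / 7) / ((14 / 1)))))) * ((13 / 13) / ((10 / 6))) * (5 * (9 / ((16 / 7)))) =985635 / 34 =28989.26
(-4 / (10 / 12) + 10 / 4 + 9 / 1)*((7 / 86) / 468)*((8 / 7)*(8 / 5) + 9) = 25393 / 2012400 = 0.01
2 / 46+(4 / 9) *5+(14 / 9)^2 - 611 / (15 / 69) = -26137094 / 9315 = -2805.91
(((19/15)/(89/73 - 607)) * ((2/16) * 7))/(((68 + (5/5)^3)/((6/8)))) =-9709/488210880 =-0.00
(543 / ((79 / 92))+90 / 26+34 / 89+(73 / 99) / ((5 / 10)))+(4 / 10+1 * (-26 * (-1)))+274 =42442617959 / 45244485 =938.07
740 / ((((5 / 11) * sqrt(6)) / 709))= 471221.41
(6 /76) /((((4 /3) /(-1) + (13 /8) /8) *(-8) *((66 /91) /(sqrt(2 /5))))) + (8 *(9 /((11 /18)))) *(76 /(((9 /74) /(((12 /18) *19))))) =78 *sqrt(10) /32395 + 10258176 /11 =932561.46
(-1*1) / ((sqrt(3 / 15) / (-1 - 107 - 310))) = 418*sqrt(5) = 934.68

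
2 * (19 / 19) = 2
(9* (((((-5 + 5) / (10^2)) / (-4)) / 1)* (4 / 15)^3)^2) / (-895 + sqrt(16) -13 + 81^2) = 0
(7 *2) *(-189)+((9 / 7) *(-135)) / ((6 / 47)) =-4005.64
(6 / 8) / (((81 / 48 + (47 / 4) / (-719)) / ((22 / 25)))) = 189816 / 480625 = 0.39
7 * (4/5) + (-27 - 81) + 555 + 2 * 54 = 2803/5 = 560.60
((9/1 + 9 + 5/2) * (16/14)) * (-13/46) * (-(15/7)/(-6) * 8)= -21320/1127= -18.92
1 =1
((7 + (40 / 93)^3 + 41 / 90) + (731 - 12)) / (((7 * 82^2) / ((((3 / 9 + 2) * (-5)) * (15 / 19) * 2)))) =-29219680565 / 102761432892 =-0.28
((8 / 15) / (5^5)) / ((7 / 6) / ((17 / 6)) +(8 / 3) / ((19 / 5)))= 2584 / 16859375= 0.00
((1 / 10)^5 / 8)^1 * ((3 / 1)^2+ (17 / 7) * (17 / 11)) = 491 / 30800000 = 0.00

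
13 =13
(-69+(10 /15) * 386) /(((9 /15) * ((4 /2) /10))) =14125 /9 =1569.44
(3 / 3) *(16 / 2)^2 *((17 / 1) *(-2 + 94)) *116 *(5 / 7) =58055680 / 7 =8293668.57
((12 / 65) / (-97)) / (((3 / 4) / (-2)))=32 / 6305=0.01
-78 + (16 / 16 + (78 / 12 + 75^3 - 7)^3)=600675354494718133 / 8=75084419311839766.62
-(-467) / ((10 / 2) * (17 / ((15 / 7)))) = 1401 / 119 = 11.77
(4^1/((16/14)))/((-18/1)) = -7/36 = -0.19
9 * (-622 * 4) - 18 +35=-22375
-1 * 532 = -532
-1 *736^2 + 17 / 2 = -1083375 / 2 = -541687.50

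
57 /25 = 2.28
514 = 514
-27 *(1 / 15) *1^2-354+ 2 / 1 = -353.80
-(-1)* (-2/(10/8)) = -8/5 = -1.60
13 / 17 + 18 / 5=371 / 85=4.36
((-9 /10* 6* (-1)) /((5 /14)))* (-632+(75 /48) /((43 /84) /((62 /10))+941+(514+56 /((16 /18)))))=-1888750267929 /197654350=-9555.82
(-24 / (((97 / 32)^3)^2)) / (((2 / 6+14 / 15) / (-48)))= 18554258718720 / 15826468093651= 1.17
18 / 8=9 / 4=2.25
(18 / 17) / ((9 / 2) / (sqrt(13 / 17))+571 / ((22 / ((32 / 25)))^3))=-45527099904000000 / 10119791285314354921+140133243164062500* sqrt(221) / 10119791285314354921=0.20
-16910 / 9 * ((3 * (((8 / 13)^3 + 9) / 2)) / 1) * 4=-686038700 / 6591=-104087.19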